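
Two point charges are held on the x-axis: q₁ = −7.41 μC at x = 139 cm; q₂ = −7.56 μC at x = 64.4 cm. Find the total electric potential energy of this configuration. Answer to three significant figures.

The work to assemble the configuration equals its total potential energy, U = Σ kqᵢqⱼ/rᵢⱼ over all pairs.
Pair separations: r₁₂ = 0.746 m.
U = (0.675) = 0.675 J.

0.675 J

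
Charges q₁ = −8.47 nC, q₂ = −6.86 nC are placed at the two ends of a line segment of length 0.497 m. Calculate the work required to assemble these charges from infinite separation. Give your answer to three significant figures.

The assembly work is the sum of pairwise potential energies, U = Σ_{i<j} kqᵢqⱼ/rᵢⱼ.
The separation is r = 0.497 m.
U = (1.05×10⁻⁶) = 1.05×10⁻⁶ J.

1.05×10⁻⁶ J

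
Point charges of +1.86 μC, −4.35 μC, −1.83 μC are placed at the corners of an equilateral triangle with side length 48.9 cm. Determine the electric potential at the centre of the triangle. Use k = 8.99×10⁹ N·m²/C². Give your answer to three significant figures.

-1.38×10⁵ V

Electric potential is a scalar, so the contributions from each charge add algebraically: V = Σ kqᵢ/rᵢ.
The distance from each vertex to the centroid is a/√3 = 0.282 m.
V = k[(1.86×10⁻⁶)/(0.282) + (-4.35×10⁻⁶)/(0.282) + (-1.83×10⁻⁶)/(0.282)] = -1.38×10⁵ V.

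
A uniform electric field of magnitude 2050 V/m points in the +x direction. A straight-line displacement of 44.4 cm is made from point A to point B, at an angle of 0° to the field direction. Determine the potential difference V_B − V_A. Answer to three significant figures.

Only the component of displacement along E changes the potential: ΔV = −E·d·cosθ.
ΔV = −(2050 V/m)(0.444 m)cos0° = -910 V.

-910 V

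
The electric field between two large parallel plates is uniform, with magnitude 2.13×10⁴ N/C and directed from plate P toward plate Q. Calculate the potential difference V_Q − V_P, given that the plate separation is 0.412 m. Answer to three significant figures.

-8780 V

In a uniform field, potential decreases in the direction of E: ΔV = −E·d for a displacement d parallel to E.
Going from P to Q is a displacement of 0.412 m along the field, so V_Q − V_P = −Ed = -8780 V.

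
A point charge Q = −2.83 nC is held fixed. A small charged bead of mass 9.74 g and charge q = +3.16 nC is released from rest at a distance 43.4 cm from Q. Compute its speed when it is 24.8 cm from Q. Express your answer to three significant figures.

5.34×10⁻³ m/s

Only the electrostatic force acts, so mechanical energy is conserved: ½mv² = U₁ − U₂ = kQq(1/r₁ − 1/r₂).
U₁ − U₂ = (8.99×10⁹ N·m²/C²)(-2.83×10⁻⁹ C)(3.16×10⁻⁹ C)(1/0.434 − 1/0.248) = 1.39×10⁻⁷ J.
v = √(2·1.39×10⁻⁷/9.74×10⁻³) = 5.34×10⁻³ m/s.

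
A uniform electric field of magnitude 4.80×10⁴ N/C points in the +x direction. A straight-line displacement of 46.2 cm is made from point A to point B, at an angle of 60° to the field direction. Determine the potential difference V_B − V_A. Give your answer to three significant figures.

Only the component of displacement along E changes the potential: ΔV = −E·d·cosθ.
ΔV = −(4.80×10⁴ V/m)(0.462 m)cos60° = -1.11×10⁴ V.

-1.11×10⁴ V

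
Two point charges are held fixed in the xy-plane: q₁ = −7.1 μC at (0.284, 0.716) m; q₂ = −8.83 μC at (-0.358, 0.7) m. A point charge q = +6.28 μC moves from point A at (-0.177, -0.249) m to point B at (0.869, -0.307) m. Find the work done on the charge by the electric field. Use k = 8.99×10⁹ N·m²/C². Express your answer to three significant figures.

The work done by the electric force is W_field = −ΔU = −q(V_B − V_A) = q(V_A − V_B).
At A: distances to the source charges are 1.07 m, 0.966 m; V_A = Σ kqᵢ/rᵢ = -1.42×10⁵ V.
At B: distances to the source charges are 1.18 m, 1.59 m; V_B = Σ kqᵢ/rᵢ = -1.04×10⁵ V.
ΔV = V_B − V_A = 3.77×10⁴ V.
W_field = −qΔV = −(6.28×10⁻⁶ C)(3.77×10⁴ V) = -0.237 J.

-0.237 J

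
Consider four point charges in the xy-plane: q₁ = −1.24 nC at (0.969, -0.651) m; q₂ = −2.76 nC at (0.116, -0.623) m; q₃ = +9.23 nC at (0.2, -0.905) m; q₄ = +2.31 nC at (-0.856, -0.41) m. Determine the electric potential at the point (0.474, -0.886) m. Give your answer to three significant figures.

The total potential is the scalar sum of each charge's contribution, V = Σ kqᵢ/rᵢ.
Distances from the field point to each charge: r₁ = 0.548 m, r₂ = 0.444 m, r₃ = 0.275 m, r₄ = 1.41 m.
V = k[(-1.24×10⁻⁹)/(0.548) + (-2.76×10⁻⁹)/(0.444) + (9.23×10⁻⁹)/(0.275) + (2.31×10⁻⁹)/(1.41)] = 241 V.

241 V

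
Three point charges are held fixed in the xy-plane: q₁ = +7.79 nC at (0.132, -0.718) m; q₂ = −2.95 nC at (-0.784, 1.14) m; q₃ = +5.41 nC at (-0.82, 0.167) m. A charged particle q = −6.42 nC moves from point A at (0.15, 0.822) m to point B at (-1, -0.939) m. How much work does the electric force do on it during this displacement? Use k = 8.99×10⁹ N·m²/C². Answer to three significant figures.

2.01×10⁻⁷ J

The work done by the electric force is W_field = −ΔU = −q(V_B − V_A) = q(V_A − V_B).
At A: distances to the source charges are 1.54 m, 0.987 m, 1.17 m; V_A = Σ kqᵢ/rᵢ = 60.1 V.
At B: distances to the source charges are 1.15 m, 2.09 m, 1.12 m; V_B = Σ kqᵢ/rᵢ = 91.4 V.
ΔV = V_B − V_A = 31.3 V.
W_field = −qΔV = −(-6.42×10⁻⁹ C)(31.3 V) = 2.01×10⁻⁷ J.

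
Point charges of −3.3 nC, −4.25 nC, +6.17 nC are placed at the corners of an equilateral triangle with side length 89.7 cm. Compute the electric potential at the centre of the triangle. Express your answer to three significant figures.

-24.0 V

Electric potential is a scalar, so the contributions from each charge add algebraically: V = Σ kqᵢ/rᵢ.
The distance from each vertex to the centroid is a/√3 = 0.518 m.
V = k[(-3.30×10⁻⁹)/(0.518) + (-4.25×10⁻⁹)/(0.518) + (6.17×10⁻⁹)/(0.518)] = -24.0 V.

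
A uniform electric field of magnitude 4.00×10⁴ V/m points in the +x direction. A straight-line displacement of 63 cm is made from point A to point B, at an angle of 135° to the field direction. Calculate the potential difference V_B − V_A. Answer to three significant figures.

1.78×10⁴ V

Only the component of displacement along E changes the potential: ΔV = −E·d·cosθ.
ΔV = −(4.00×10⁴ V/m)(0.630 m)cos135° = 1.78×10⁴ V.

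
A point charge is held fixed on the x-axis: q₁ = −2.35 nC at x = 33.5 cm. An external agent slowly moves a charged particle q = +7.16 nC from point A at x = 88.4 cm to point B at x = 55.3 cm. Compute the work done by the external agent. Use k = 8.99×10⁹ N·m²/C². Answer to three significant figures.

-4.18×10⁻⁷ J

For quasistatic motion the external work equals the change in potential energy: W_ext = qΔV = q(V_B − V_A).
At A: distance to the source charge is 0.549 m; V_A = kq₁/r = -38.5 V.
At B: distance to the source charge is 0.218 m; V_B = kq₁/r = -96.9 V.
ΔV = V_B − V_A = -58.4 V.
W_ext = qΔV = (7.16×10⁻⁹ C)(-58.4 V) = -4.18×10⁻⁷ J.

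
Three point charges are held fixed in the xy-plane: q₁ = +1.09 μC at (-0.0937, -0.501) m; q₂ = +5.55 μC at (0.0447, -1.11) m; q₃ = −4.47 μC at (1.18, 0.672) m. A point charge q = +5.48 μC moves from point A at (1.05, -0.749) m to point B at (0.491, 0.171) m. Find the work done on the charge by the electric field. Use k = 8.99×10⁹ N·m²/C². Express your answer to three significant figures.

0.144 J

The work done by the electric force is W_field = −ΔU = −q(V_B − V_A) = q(V_A − V_B).
At A: distances to the source charges are 1.17 m, 1.07 m, 1.43 m; V_A = Σ kqᵢ/rᵢ = 2.69×10⁴ V.
At B: distances to the source charges are 0.891 m, 1.36 m, 0.852 m; V_B = Σ kqᵢ/rᵢ = 610 V.
ΔV = V_B − V_A = -2.63×10⁴ V.
W_field = −qΔV = −(5.48×10⁻⁶ C)(-2.63×10⁴ V) = 0.144 J.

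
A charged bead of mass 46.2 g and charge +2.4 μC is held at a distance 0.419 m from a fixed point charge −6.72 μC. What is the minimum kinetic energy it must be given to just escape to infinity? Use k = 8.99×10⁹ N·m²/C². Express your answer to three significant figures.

0.346 J

To just escape, total mechanical energy must reach zero at infinity: ½mv²_min + U = 0, so ½mv²_min = −U = |kQq|/r.
|U| = |kQq|/r = (8.99×10⁹ N·m²/C²)(6.72×10⁻⁶)(2.40×10⁻⁶)/(0.419) = 0.346 J.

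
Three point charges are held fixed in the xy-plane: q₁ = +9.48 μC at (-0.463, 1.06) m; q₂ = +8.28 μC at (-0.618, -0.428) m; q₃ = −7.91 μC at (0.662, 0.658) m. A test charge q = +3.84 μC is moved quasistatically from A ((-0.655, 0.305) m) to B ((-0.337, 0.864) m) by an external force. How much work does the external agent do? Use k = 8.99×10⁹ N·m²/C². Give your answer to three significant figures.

0.744 J

For quasistatic motion the external work equals the change in potential energy: W_ext = qΔV = q(V_B − V_A).
At A: distances to the source charges are 0.779 m, 0.734 m, 1.36 m; V_A = Σ kqᵢ/rᵢ = 1.59×10⁵ V.
At B: distances to the source charges are 0.233 m, 1.32 m, 1.02 m; V_B = Σ kqᵢ/rᵢ = 3.52×10⁵ V.
ΔV = V_B − V_A = 1.94×10⁵ V.
W_ext = qΔV = (3.84×10⁻⁶ C)(1.94×10⁵ V) = 0.744 J.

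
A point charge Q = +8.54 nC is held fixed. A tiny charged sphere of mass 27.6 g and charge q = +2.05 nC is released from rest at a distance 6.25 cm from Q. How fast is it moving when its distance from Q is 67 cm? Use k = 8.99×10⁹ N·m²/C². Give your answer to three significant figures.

Only the electrostatic force acts, so mechanical energy is conserved: ½mv² = U₁ − U₂ = kQq(1/r₁ − 1/r₂).
U₁ − U₂ = (8.99×10⁹ N·m²/C²)(8.54×10⁻⁹ C)(2.05×10⁻⁹ C)(1/0.0625 − 1/0.670) = 2.28×10⁻⁶ J.
v = √(2·2.28×10⁻⁶/0.0276) = 0.0129 m/s.

0.0129 m/s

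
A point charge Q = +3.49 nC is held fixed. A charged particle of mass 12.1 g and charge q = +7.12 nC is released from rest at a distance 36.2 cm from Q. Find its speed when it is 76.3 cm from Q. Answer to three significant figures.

7.32×10⁻³ m/s

Only the electrostatic force acts, so mechanical energy is conserved: ½mv² = U₁ − U₂ = kQq(1/r₁ − 1/r₂).
U₁ − U₂ = (8.99×10⁹ N·m²/C²)(3.49×10⁻⁹ C)(7.12×10⁻⁹ C)(1/0.362 − 1/0.763) = 3.24×10⁻⁷ J.
v = √(2·3.24×10⁻⁷/0.0121) = 7.32×10⁻³ m/s.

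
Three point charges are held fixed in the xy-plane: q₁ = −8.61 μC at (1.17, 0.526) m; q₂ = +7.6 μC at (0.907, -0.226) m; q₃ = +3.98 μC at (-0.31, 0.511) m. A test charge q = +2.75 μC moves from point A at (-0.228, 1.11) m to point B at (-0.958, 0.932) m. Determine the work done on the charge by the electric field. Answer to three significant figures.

The work done by the electric force is W_field = −ΔU = −q(V_B − V_A) = q(V_A − V_B).
At A: distances to the source charges are 1.52 m, 1.75 m, 0.605 m; V_A = Σ kqᵢ/rᵢ = 4.71×10⁴ V.
At B: distances to the source charges are 2.17 m, 2.20 m, 0.773 m; V_B = Σ kqᵢ/rᵢ = 4.17×10⁴ V.
ΔV = V_B − V_A = -5370 V.
W_field = −qΔV = −(2.75×10⁻⁶ C)(-5370 V) = 0.0148 J.

0.0148 J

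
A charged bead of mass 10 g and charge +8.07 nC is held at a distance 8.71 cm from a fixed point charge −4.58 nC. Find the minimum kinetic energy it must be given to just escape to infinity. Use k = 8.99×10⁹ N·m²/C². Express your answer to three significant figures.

3.81×10⁻⁶ J

To just escape, total mechanical energy must reach zero at infinity: ½mv²_min + U = 0, so ½mv²_min = −U = |kQq|/r.
|U| = |kQq|/r = (8.99×10⁹ N·m²/C²)(4.58×10⁻⁹)(8.07×10⁻⁹)/(0.0871) = 3.81×10⁻⁶ J.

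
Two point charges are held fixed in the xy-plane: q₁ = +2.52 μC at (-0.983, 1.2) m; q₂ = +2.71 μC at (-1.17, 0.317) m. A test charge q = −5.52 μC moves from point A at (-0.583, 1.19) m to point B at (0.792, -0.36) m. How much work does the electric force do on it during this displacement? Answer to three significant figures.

-0.323 J

The work done by the electric force is W_field = −ΔU = −q(V_B − V_A) = q(V_A − V_B).
At A: distances to the source charges are 0.400 m, 1.05 m; V_A = Σ kqᵢ/rᵢ = 7.98×10⁴ V.
At B: distances to the source charges are 2.36 m, 2.08 m; V_B = Σ kqᵢ/rᵢ = 2.13×10⁴ V.
ΔV = V_B − V_A = -5.85×10⁴ V.
W_field = −qΔV = −(-5.52×10⁻⁶ C)(-5.85×10⁴ V) = -0.323 J.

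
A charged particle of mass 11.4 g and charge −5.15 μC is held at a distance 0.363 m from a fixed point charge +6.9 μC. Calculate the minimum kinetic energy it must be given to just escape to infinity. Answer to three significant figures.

0.880 J

To just escape, total mechanical energy must reach zero at infinity: ½mv²_min + U = 0, so ½mv²_min = −U = |kQq|/r.
|U| = |kQq|/r = (8.99×10⁹ N·m²/C²)(6.90×10⁻⁶)(5.15×10⁻⁶)/(0.363) = 0.880 J.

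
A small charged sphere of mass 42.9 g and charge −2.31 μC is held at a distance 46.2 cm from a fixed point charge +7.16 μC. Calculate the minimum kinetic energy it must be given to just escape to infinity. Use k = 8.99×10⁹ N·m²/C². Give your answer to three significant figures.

0.322 J

To just escape, total mechanical energy must reach zero at infinity: ½mv²_min + U = 0, so ½mv²_min = −U = |kQq|/r.
|U| = |kQq|/r = (8.99×10⁹ N·m²/C²)(7.16×10⁻⁶)(2.31×10⁻⁶)/(0.462) = 0.322 J.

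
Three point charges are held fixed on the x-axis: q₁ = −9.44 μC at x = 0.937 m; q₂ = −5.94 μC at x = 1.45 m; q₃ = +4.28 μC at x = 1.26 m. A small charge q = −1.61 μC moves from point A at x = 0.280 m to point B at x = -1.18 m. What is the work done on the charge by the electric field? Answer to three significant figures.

0.146 J

The work done by the electric force is W_field = −ΔU = −q(V_B − V_A) = q(V_A − V_B).
At A: distances to the source charges are 0.657 m, 1.17 m, 0.980 m; V_A = Σ kqᵢ/rᵢ = -1.36×10⁵ V.
At B: distances to the source charges are 2.12 m, 2.63 m, 2.44 m; V_B = Σ kqᵢ/rᵢ = -4.46×10⁴ V.
ΔV = V_B − V_A = 9.09×10⁴ V.
W_field = −qΔV = −(-1.61×10⁻⁶ C)(9.09×10⁴ V) = 0.146 J.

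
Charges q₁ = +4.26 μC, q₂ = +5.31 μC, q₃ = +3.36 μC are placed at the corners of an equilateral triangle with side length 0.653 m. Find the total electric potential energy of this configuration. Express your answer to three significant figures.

0.754 J

The work to assemble the configuration equals its total potential energy, U = Σ kqᵢqⱼ/rᵢⱼ over all pairs.
All three pair separations equal the side length, 0.653 m.
U = (0.311) + (0.197) + (0.246) = 0.754 J.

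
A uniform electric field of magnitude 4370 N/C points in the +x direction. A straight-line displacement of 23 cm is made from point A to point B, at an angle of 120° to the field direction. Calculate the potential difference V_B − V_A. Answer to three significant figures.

Only the component of displacement along E changes the potential: ΔV = −E·d·cosθ.
ΔV = −(4370 V/m)(0.230 m)cos120° = 503 V.

503 V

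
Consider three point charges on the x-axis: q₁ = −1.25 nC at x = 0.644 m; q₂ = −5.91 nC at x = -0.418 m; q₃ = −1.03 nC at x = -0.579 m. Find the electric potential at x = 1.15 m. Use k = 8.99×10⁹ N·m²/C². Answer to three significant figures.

The total potential is the scalar sum of each charge's contribution, V = Σ kqᵢ/rᵢ.
Distances from the field point to each charge: r₁ = 0.506 m, r₂ = 1.57 m, r₃ = 1.73 m.
V = k[(-1.25×10⁻⁹)/(0.506) + (-5.91×10⁻⁹)/(1.57) + (-1.03×10⁻⁹)/(1.73)] = -61.4 V.

-61.4 V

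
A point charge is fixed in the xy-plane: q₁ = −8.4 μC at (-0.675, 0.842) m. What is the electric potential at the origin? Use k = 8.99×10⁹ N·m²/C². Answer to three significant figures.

The total potential is the scalar sum of each charge's contribution, V = Σ kqᵢ/rᵢ.
Distances from the field point to each charge: r₁ = 1.08 m.
V = k[(-8.40×10⁻⁶)/(1.08)] = -7.00×10⁴ V.

-7.00×10⁴ V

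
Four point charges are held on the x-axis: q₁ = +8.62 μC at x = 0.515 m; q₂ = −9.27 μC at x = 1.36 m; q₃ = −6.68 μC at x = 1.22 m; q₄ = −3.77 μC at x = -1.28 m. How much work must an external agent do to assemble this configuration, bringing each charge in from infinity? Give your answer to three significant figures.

The assembly work is the sum of pairwise potential energies, U = Σ_{i<j} kqᵢqⱼ/rᵢⱼ.
Pair separations: r₁₂ = 0.845 m, r₁₃ = 0.705 m, r₁₄ = 1.79 m, r₂₃ = 0.140 m, r₂₄ = 2.64 m, r₃₄ = 2.50 m.
Summing all 6 pair terms gives U = 2.44 J.

2.44 J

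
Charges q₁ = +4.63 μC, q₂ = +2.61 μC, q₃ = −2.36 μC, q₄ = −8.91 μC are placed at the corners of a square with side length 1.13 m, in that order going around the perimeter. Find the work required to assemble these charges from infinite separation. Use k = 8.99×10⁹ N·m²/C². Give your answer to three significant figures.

The assembly work is the sum of pairwise potential energies, U = Σ_{i<j} kqᵢqⱼ/rᵢⱼ.
The four side pairs have separation 1.13 m and the two diagonal pairs 1.60 m.
Summing all 6 pair terms gives U = -0.306 J.

-0.306 J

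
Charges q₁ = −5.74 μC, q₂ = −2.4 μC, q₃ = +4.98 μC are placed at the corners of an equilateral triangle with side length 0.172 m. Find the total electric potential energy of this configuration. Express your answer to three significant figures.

The work to assemble the configuration equals its total potential energy, U = Σ kqᵢqⱼ/rᵢⱼ over all pairs.
All three pair separations equal the side length, 0.172 m.
U = (0.720) + (-1.49) + (-0.625) = -1.40 J.

-1.40 J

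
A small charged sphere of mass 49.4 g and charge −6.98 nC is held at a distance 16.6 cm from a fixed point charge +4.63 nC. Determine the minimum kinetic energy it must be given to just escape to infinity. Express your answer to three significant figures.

To just escape, total mechanical energy must reach zero at infinity: ½mv²_min + U = 0, so ½mv²_min = −U = |kQq|/r.
|U| = |kQq|/r = (8.99×10⁹ N·m²/C²)(4.63×10⁻⁹)(6.98×10⁻⁹)/(0.166) = 1.75×10⁻⁶ J.

1.75×10⁻⁶ J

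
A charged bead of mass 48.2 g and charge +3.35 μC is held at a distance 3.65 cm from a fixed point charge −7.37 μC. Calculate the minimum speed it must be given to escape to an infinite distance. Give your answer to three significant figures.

15.9 m/s

To just escape, total mechanical energy must reach zero at infinity: ½mv²_min + U = 0, so ½mv²_min = −U = |kQq|/r.
|U| = |kQq|/r = (8.99×10⁹ N·m²/C²)(7.37×10⁻⁶)(3.35×10⁻⁶)/(0.0365) = 6.08 J.
v_min = √(2|U|/m) = √(2·6.08/0.0482) = 15.9 m/s.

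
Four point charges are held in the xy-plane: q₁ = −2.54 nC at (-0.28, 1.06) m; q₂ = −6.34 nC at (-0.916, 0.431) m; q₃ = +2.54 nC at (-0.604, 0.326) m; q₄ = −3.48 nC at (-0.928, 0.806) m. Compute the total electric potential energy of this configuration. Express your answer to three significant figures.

The work to assemble the configuration equals its total potential energy, U = Σ kqᵢqⱼ/rᵢⱼ over all pairs.
Pair separations: r₁₂ = 0.895 m, r₁₃ = 0.802 m, r₁₄ = 0.696 m, r₂₃ = 0.329 m, r₂₄ = 0.375 m, r₃₄ = 0.579 m.
Summing all 6 pair terms gives U = 1.55×10⁻⁷ J.

1.55×10⁻⁷ J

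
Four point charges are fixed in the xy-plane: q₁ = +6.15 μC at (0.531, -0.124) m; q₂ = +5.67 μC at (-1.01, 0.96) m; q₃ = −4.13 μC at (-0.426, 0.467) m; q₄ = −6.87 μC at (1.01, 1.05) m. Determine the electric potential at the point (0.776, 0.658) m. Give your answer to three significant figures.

Electric potential is a scalar, so the contributions from each charge add algebraically: V = Σ kqᵢ/rᵢ.
Distances from the field point to each charge: r₁ = 0.819 m, r₂ = 1.81 m, r₃ = 1.22 m, r₄ = 0.457 m.
V = k[(6.15×10⁻⁶)/(0.819) + (5.67×10⁻⁶)/(1.81) + (-4.13×10⁻⁶)/(1.22) + (-6.87×10⁻⁶)/(0.457)] = -7.02×10⁴ V.

-7.02×10⁴ V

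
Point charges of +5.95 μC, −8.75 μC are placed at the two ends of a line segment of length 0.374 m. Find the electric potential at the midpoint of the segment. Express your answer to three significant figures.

Electric potential is a scalar, so the contributions from each charge add algebraically: V = Σ kqᵢ/rᵢ.
Each charge is 0.187 m from the midpoint.
V = k[(5.95×10⁻⁶)/(0.187) + (-8.75×10⁻⁶)/(0.187)] = -1.35×10⁵ V.

-1.35×10⁵ V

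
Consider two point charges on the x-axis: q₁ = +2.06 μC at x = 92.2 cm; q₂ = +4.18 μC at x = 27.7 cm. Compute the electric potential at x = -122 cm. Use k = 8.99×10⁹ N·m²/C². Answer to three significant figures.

3.37×10⁴ V

Electric potential is a scalar, so the contributions from each charge add algebraically: V = Σ kqᵢ/rᵢ.
Distances from the field point to each charge: r₁ = 2.14 m, r₂ = 1.50 m.
V = k[(2.06×10⁻⁶)/(2.14) + (4.18×10⁻⁶)/(1.50)] = 3.37×10⁴ V.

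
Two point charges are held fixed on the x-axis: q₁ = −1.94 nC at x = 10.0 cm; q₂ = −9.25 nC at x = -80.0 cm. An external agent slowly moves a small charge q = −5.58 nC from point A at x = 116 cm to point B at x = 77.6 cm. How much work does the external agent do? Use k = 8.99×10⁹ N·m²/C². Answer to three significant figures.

For quasistatic motion the external work equals the change in potential energy: W_ext = qΔV = q(V_B − V_A).
At A: distances to the source charges are 1.06 m, 1.96 m; V_A = Σ kqᵢ/rᵢ = -58.9 V.
At B: distances to the source charges are 0.676 m, 1.58 m; V_B = Σ kqᵢ/rᵢ = -78.6 V.
ΔV = V_B − V_A = -19.7 V.
W_ext = qΔV = (-5.58×10⁻⁹ C)(-19.7 V) = 1.10×10⁻⁷ J.

1.10×10⁻⁷ J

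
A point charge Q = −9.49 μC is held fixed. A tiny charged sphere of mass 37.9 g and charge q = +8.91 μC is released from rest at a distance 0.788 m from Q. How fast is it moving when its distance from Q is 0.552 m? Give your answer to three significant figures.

4.67 m/s

Only the electrostatic force acts, so mechanical energy is conserved: ½mv² = U₁ − U₂ = kQq(1/r₁ − 1/r₂).
U₁ − U₂ = (8.99×10⁹ N·m²/C²)(-9.49×10⁻⁶ C)(8.91×10⁻⁶ C)(1/0.788 − 1/0.552) = 0.412 J.
v = √(2·0.412/0.0379) = 4.67 m/s.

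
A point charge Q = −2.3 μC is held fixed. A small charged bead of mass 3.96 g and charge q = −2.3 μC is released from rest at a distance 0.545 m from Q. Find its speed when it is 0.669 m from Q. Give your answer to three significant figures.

Only the electrostatic force acts, so mechanical energy is conserved: ½mv² = U₁ − U₂ = kQq(1/r₁ − 1/r₂).
U₁ − U₂ = (8.99×10⁹ N·m²/C²)(-2.30×10⁻⁶ C)(-2.30×10⁻⁶ C)(1/0.545 − 1/0.669) = 0.0162 J.
v = √(2·0.0162/3.96×10⁻³) = 2.86 m/s.

2.86 m/s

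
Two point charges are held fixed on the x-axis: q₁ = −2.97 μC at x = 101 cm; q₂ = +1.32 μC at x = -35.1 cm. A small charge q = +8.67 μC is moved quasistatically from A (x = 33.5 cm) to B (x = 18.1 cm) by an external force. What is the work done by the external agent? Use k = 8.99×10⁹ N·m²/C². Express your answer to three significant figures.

For quasistatic motion the external work equals the change in potential energy: W_ext = qΔV = q(V_B − V_A).
At A: distances to the source charges are 0.675 m, 0.686 m; V_A = Σ kqᵢ/rᵢ = -2.23×10⁴ V.
At B: distances to the source charges are 0.829 m, 0.532 m; V_B = Σ kqᵢ/rᵢ = -9900 V.
ΔV = V_B − V_A = 1.24×10⁴ V.
W_ext = qΔV = (8.67×10⁻⁶ C)(1.24×10⁴ V) = 0.107 J.

0.107 J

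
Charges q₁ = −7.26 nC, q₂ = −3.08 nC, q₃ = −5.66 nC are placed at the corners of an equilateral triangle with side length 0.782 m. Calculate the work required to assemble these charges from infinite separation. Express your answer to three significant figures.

The assembly work is the sum of pairwise potential energies, U = Σ_{i<j} kqᵢqⱼ/rᵢⱼ.
All three pair separations equal the side length, 0.782 m.
U = (2.57×10⁻⁷) + (4.72×10⁻⁷) + (2.00×10⁻⁷) = 9.30×10⁻⁷ J.

9.30×10⁻⁷ J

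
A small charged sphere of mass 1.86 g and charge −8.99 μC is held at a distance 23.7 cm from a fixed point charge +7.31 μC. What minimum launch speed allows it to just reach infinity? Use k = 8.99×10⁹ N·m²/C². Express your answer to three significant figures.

51.8 m/s

To just escape, total mechanical energy must reach zero at infinity: ½mv²_min + U = 0, so ½mv²_min = −U = |kQq|/r.
|U| = |kQq|/r = (8.99×10⁹ N·m²/C²)(7.31×10⁻⁶)(8.99×10⁻⁶)/(0.237) = 2.49 J.
v_min = √(2|U|/m) = √(2·2.49/1.86×10⁻³) = 51.8 m/s.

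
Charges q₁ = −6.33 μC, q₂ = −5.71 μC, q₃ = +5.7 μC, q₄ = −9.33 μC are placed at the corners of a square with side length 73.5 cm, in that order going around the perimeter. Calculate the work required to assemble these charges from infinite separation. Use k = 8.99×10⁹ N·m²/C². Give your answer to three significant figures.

The work to assemble the configuration equals its total potential energy, U = Σ kqᵢqⱼ/rᵢⱼ over all pairs.
The four side pairs have separation 0.735 m and the two diagonal pairs 1.04 m.
Summing all 6 pair terms gives U = 0.265 J.

0.265 J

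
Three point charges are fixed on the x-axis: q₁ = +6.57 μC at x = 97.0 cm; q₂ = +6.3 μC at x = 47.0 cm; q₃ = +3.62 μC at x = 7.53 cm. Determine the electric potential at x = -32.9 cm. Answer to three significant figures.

The total potential is the scalar sum of each charge's contribution, V = Σ kqᵢ/rᵢ.
Distances from the field point to each charge: r₁ = 1.30 m, r₂ = 0.799 m, r₃ = 0.404 m.
V = k[(6.57×10⁻⁶)/(1.30) + (6.30×10⁻⁶)/(0.799) + (3.62×10⁻⁶)/(0.404)] = 1.97×10⁵ V.

1.97×10⁵ V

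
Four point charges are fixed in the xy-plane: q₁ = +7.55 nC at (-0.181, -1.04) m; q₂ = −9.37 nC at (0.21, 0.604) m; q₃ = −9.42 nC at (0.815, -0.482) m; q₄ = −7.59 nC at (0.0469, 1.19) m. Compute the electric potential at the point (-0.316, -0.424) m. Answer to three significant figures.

-81.3 V

Electric potential is a scalar, so the contributions from each charge add algebraically: V = Σ kqᵢ/rᵢ.
Distances from the field point to each charge: r₁ = 0.631 m, r₂ = 1.15 m, r₃ = 1.13 m, r₄ = 1.65 m.
V = k[(7.55×10⁻⁹)/(0.631) + (-9.37×10⁻⁹)/(1.15) + (-9.42×10⁻⁹)/(1.13) + (-7.59×10⁻⁹)/(1.65)] = -81.3 V.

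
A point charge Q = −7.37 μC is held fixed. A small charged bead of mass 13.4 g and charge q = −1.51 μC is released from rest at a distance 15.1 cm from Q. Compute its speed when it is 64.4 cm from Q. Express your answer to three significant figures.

Only the electrostatic force acts, so mechanical energy is conserved: ½mv² = U₁ − U₂ = kQq(1/r₁ − 1/r₂).
U₁ − U₂ = (8.99×10⁹ N·m²/C²)(-7.37×10⁻⁶ C)(-1.51×10⁻⁶ C)(1/0.151 − 1/0.644) = 0.507 J.
v = √(2·0.507/0.0134) = 8.70 m/s.

8.70 m/s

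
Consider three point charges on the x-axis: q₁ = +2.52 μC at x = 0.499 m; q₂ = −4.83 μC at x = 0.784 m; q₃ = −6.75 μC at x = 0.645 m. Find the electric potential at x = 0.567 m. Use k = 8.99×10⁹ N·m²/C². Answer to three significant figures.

-6.45×10⁵ V

The total potential is the scalar sum of each charge's contribution, V = Σ kqᵢ/rᵢ.
Distances from the field point to each charge: r₁ = 0.0680 m, r₂ = 0.217 m, r₃ = 0.0780 m.
V = k[(2.52×10⁻⁶)/(0.0680) + (-4.83×10⁻⁶)/(0.217) + (-6.75×10⁻⁶)/(0.0780)] = -6.45×10⁵ V.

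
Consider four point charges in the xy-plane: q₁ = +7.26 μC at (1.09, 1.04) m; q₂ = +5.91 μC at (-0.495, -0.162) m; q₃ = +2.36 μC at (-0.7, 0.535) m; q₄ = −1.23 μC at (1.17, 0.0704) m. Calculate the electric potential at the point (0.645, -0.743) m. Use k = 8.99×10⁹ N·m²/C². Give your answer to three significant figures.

7.71×10⁴ V

Electric potential is a scalar, so the contributions from each charge add algebraically: V = Σ kqᵢ/rᵢ.
Distances from the field point to each charge: r₁ = 1.84 m, r₂ = 1.28 m, r₃ = 1.86 m, r₄ = 0.968 m.
V = k[(7.26×10⁻⁶)/(1.84) + (5.91×10⁻⁶)/(1.28) + (2.36×10⁻⁶)/(1.86) + (-1.23×10⁻⁶)/(0.968)] = 7.71×10⁴ V.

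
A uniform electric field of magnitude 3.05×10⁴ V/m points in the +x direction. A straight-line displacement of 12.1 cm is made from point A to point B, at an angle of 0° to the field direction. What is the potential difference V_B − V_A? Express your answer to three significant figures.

-3690 V

Only the component of displacement along E changes the potential: ΔV = −E·d·cosθ.
ΔV = −(3.05×10⁴ V/m)(0.121 m)cos0° = -3690 V.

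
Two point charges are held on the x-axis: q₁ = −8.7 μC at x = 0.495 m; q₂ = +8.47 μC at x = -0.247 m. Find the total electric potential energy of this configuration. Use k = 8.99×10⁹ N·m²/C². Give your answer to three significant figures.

The assembly work is the sum of pairwise potential energies, U = Σ_{i<j} kqᵢqⱼ/rᵢⱼ.
Pair separations: r₁₂ = 0.742 m.
U = (-0.893) = -0.893 J.

-0.893 J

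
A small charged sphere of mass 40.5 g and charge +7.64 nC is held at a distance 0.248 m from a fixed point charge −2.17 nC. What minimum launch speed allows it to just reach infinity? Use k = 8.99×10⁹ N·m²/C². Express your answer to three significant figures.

5.45×10⁻³ m/s

To just escape, total mechanical energy must reach zero at infinity: ½mv²_min + U = 0, so ½mv²_min = −U = |kQq|/r.
|U| = |kQq|/r = (8.99×10⁹ N·m²/C²)(2.17×10⁻⁹)(7.64×10⁻⁹)/(0.248) = 6.01×10⁻⁷ J.
v_min = √(2|U|/m) = √(2·6.01×10⁻⁷/0.0405) = 5.45×10⁻³ m/s.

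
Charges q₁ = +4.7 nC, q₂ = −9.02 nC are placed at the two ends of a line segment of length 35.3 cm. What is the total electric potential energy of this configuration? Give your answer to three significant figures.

The assembly work is the sum of pairwise potential energies, U = Σ_{i<j} kqᵢqⱼ/rᵢⱼ.
The separation is r = 0.353 m.
U = (-1.08×10⁻⁶) = -1.08×10⁻⁶ J.

-1.08×10⁻⁶ J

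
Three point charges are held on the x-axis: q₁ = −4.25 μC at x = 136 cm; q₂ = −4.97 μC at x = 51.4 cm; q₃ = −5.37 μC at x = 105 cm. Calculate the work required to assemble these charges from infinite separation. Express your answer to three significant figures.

1.33 J

The work to assemble the configuration equals its total potential energy, U = Σ kqᵢqⱼ/rᵢⱼ over all pairs.
Pair separations: r₁₂ = 0.846 m, r₁₃ = 0.310 m, r₂₃ = 0.536 m.
U = (0.224) + (0.662) + (0.448) = 1.33 J.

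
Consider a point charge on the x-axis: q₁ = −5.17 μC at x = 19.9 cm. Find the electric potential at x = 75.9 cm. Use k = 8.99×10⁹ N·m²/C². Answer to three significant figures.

Electric potential is a scalar, so the contributions from each charge add algebraically: V = Σ kqᵢ/rᵢ.
V = k[(-5.17×10⁻⁶)/(0.560)] = -8.30×10⁴ V.

-8.30×10⁴ V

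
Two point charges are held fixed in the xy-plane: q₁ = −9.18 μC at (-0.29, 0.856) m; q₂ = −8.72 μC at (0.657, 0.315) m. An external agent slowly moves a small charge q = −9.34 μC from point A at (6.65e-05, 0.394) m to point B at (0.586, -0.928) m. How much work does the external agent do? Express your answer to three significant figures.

-1.54 J

For quasistatic motion the external work equals the change in potential energy: W_ext = qΔV = q(V_B − V_A).
At A: distances to the source charges are 0.546 m, 0.662 m; V_A = Σ kqᵢ/rᵢ = -2.70×10⁵ V.
At B: distances to the source charges are 1.99 m, 1.25 m; V_B = Σ kqᵢ/rᵢ = -1.04×10⁵ V.
ΔV = V_B − V_A = 1.65×10⁵ V.
W_ext = qΔV = (-9.34×10⁻⁶ C)(1.65×10⁵ V) = -1.54 J.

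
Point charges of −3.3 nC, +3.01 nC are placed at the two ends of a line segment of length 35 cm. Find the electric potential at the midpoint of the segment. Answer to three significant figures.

The total potential is the scalar sum of each charge's contribution, V = Σ kqᵢ/rᵢ.
Each charge is 0.175 m from the midpoint.
V = k[(-3.30×10⁻⁹)/(0.175) + (3.01×10⁻⁹)/(0.175)] = -14.9 V.

-14.9 V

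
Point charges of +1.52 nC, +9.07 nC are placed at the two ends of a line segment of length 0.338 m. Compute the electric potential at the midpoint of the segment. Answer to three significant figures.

563 V

Electric potential is a scalar, so the contributions from each charge add algebraically: V = Σ kqᵢ/rᵢ.
Each charge is 0.169 m from the midpoint.
V = k[(1.52×10⁻⁹)/(0.169) + (9.07×10⁻⁹)/(0.169)] = 563 V.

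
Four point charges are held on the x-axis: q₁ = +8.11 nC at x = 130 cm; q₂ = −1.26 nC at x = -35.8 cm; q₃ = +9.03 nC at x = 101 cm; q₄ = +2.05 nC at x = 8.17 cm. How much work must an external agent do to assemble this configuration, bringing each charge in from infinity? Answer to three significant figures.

The assembly work is the sum of pairwise potential energies, U = Σ_{i<j} kqᵢqⱼ/rᵢⱼ.
Pair separations: r₁₂ = 1.66 m, r₁₃ = 0.290 m, r₁₄ = 1.22 m, r₂₃ = 1.37 m, r₂₄ = 0.440 m, r₃₄ = 0.928 m.
Summing all 6 pair terms gives U = 2.39×10⁻⁶ J.

2.39×10⁻⁶ J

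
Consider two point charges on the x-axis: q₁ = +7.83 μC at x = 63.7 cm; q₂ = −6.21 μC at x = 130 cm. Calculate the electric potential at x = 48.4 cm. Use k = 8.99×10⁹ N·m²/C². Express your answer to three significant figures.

Electric potential is a scalar, so the contributions from each charge add algebraically: V = Σ kqᵢ/rᵢ.
Distances from the field point to each charge: r₁ = 0.153 m, r₂ = 0.816 m.
V = k[(7.83×10⁻⁶)/(0.153) + (-6.21×10⁻⁶)/(0.816)] = 3.92×10⁵ V.

3.92×10⁵ V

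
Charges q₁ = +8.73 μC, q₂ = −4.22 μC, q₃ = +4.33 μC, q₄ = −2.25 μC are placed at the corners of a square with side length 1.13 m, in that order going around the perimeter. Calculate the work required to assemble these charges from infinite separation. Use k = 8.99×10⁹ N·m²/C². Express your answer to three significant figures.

-0.406 J

The assembly work is the sum of pairwise potential energies, U = Σ_{i<j} kqᵢqⱼ/rᵢⱼ.
The four side pairs have separation 1.13 m and the two diagonal pairs 1.60 m.
Summing all 6 pair terms gives U = -0.406 J.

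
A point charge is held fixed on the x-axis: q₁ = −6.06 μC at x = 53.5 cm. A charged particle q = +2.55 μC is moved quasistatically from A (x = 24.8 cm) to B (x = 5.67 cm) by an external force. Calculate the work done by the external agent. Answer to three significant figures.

0.194 J

For quasistatic motion the external work equals the change in potential energy: W_ext = qΔV = q(V_B − V_A).
At A: distance to the source charge is 0.287 m; V_A = kq₁/r = -1.90×10⁵ V.
At B: distance to the source charge is 0.478 m; V_B = kq₁/r = -1.14×10⁵ V.
ΔV = V_B − V_A = 7.59×10⁴ V.
W_ext = qΔV = (2.55×10⁻⁶ C)(7.59×10⁴ V) = 0.194 J.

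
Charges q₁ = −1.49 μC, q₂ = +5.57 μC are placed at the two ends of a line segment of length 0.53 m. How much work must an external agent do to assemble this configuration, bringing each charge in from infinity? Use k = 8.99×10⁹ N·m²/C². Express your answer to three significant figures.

-0.141 J

The assembly work is the sum of pairwise potential energies, U = Σ_{i<j} kqᵢqⱼ/rᵢⱼ.
The separation is r = 0.530 m.
U = (-0.141) = -0.141 J.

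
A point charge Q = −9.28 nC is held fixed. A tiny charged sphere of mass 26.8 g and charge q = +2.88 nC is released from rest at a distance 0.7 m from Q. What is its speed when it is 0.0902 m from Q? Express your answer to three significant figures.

0.0132 m/s

Only the electrostatic force acts, so mechanical energy is conserved: ½mv² = U₁ − U₂ = kQq(1/r₁ − 1/r₂).
U₁ − U₂ = (8.99×10⁹ N·m²/C²)(-9.28×10⁻⁹ C)(2.88×10⁻⁹ C)(1/0.700 − 1/0.0902) = 2.32×10⁻⁶ J.
v = √(2·2.32×10⁻⁶/0.0268) = 0.0132 m/s.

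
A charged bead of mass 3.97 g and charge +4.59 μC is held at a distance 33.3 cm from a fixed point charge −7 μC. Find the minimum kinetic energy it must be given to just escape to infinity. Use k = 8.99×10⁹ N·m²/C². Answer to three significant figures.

0.867 J

To just escape, total mechanical energy must reach zero at infinity: ½mv²_min + U = 0, so ½mv²_min = −U = |kQq|/r.
|U| = |kQq|/r = (8.99×10⁹ N·m²/C²)(7.00×10⁻⁶)(4.59×10⁻⁶)/(0.333) = 0.867 J.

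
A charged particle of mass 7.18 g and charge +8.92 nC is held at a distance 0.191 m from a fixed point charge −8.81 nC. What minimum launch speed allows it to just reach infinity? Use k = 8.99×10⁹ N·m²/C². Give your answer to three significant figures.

To just escape, total mechanical energy must reach zero at infinity: ½mv²_min + U = 0, so ½mv²_min = −U = |kQq|/r.
|U| = |kQq|/r = (8.99×10⁹ N·m²/C²)(8.81×10⁻⁹)(8.92×10⁻⁹)/(0.191) = 3.70×10⁻⁶ J.
v_min = √(2|U|/m) = √(2·3.70×10⁻⁶/7.18×10⁻³) = 0.0321 m/s.

0.0321 m/s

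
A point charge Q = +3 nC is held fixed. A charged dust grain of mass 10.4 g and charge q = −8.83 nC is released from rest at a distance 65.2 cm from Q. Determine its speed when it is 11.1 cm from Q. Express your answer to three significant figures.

Only the electrostatic force acts, so mechanical energy is conserved: ½mv² = U₁ − U₂ = kQq(1/r₁ − 1/r₂).
U₁ − U₂ = (8.99×10⁹ N·m²/C²)(3.00×10⁻⁹ C)(-8.83×10⁻⁹ C)(1/0.652 − 1/0.111) = 1.78×10⁻⁶ J.
v = √(2·1.78×10⁻⁶/0.0104) = 0.0185 m/s.

0.0185 m/s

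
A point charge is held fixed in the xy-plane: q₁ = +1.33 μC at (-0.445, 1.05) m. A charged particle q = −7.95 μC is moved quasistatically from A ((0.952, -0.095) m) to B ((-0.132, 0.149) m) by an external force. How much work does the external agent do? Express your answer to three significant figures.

For quasistatic motion the external work equals the change in potential energy: W_ext = qΔV = q(V_B − V_A).
At A: distance to the source charge is 1.81 m; V_A = kq₁/r = 6620 V.
At B: distance to the source charge is 0.954 m; V_B = kq₁/r = 1.25×10⁴ V.
ΔV = V_B − V_A = 5920 V.
W_ext = qΔV = (-7.95×10⁻⁶ C)(5920 V) = -0.0470 J.

-0.0470 J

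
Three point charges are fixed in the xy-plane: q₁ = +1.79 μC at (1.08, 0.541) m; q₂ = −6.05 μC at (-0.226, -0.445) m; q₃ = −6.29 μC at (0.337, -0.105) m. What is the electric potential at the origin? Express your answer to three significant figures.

Electric potential is a scalar, so the contributions from each charge add algebraically: V = Σ kqᵢ/rᵢ.
Distances from the field point to each charge: r₁ = 1.21 m, r₂ = 0.499 m, r₃ = 0.353 m.
V = k[(1.79×10⁻⁶)/(1.21) + (-6.05×10⁻⁶)/(0.499) + (-6.29×10⁻⁶)/(0.353)] = -2.56×10⁵ V.

-2.56×10⁵ V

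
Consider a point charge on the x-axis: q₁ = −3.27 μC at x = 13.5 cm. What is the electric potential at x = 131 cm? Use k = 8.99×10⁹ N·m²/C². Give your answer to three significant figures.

Electric potential is a scalar, so the contributions from each charge add algebraically: V = Σ kqᵢ/rᵢ.
V = k[(-3.27×10⁻⁶)/(1.18)] = -2.50×10⁴ V.

-2.50×10⁴ V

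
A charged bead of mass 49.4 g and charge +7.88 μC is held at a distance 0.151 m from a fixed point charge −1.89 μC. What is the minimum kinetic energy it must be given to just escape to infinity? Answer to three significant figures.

0.887 J

To just escape, total mechanical energy must reach zero at infinity: ½mv²_min + U = 0, so ½mv²_min = −U = |kQq|/r.
|U| = |kQq|/r = (8.99×10⁹ N·m²/C²)(1.89×10⁻⁶)(7.88×10⁻⁶)/(0.151) = 0.887 J.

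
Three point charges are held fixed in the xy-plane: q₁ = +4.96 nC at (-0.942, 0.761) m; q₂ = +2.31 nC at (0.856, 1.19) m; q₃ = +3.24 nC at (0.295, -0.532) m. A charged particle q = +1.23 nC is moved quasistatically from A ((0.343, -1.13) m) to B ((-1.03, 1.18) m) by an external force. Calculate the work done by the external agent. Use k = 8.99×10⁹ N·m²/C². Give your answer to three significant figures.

For quasistatic motion the external work equals the change in potential energy: W_ext = qΔV = q(V_B − V_A).
At A: distances to the source charges are 2.29 m, 2.38 m, 0.600 m; V_A = Σ kqᵢ/rᵢ = 76.8 V.
At B: distances to the source charges are 0.428 m, 1.89 m, 2.16 m; V_B = Σ kqᵢ/rᵢ = 129 V.
ΔV = V_B − V_A = 51.8 V.
W_ext = qΔV = (1.23×10⁻⁹ C)(51.8 V) = 6.37×10⁻⁸ J.

6.37×10⁻⁸ J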